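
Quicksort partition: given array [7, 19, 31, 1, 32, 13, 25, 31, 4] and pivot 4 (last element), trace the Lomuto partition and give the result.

Lomuto partition with pivot = 4:

Initial array: [7, 19, 31, 1, 32, 13, 25, 31, 4]

arr[0]=7 > 4: no swap
arr[1]=19 > 4: no swap
arr[2]=31 > 4: no swap
arr[3]=1 <= 4: swap with position 0, array becomes [1, 19, 31, 7, 32, 13, 25, 31, 4]
arr[4]=32 > 4: no swap
arr[5]=13 > 4: no swap
arr[6]=25 > 4: no swap
arr[7]=31 > 4: no swap

Place pivot at position 1: [1, 4, 31, 7, 32, 13, 25, 31, 19]
Pivot position: 1

After partitioning with pivot 4, the array becomes [1, 4, 31, 7, 32, 13, 25, 31, 19]. The pivot is placed at index 1. All elements to the left of the pivot are <= 4, and all elements to the right are > 4.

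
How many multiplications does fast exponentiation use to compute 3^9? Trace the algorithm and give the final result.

Computing 3^9 by squaring (build up from 3^1; each line after the first costs one multiplication):

3^1 = 3
3^2 = (3^1)^2 = 3^2 = 9
3^4 = (3^2)^2 = 9^2 = 81
3^8 = (3^4)^2 = 81^2 = 6561
3^9 = 3 * 3^8 = 3 * 6561 = 19683

Result: 19683
Multiplications needed: 4 (4 lines after 3^1)

3^9 = 19683. Using exponentiation by squaring, this requires 4 multiplications. The key idea: if the exponent is even, square the half-power; if odd, multiply by the base once.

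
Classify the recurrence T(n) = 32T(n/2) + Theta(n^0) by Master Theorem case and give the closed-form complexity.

Master Theorem for T(n) = 32T(n/2) + O(n^0):

a = 32, b = 2, c = 0
log_b(a) = log_2(32) = 5.0000

Case 1: c = 0 < log_2(32) = 5.0000
T(n) = O(n^(log_2 32)) = O(n^5)

For T(n) = 32T(n/2) + O(n^0): log_2(32) = 5.0000. This is Case 1 of the Master Theorem (c < log_b(a), work dominated by leaves), giving O(n^5).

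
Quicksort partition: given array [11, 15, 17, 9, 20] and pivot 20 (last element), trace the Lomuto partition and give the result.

Lomuto partition with pivot = 20:

Initial array: [11, 15, 17, 9, 20]

arr[0]=11 <= 20: swap with position 0, array becomes [11, 15, 17, 9, 20]
arr[1]=15 <= 20: swap with position 1, array becomes [11, 15, 17, 9, 20]
arr[2]=17 <= 20: swap with position 2, array becomes [11, 15, 17, 9, 20]
arr[3]=9 <= 20: swap with position 3, array becomes [11, 15, 17, 9, 20]

Place pivot at position 4: [11, 15, 17, 9, 20]
Pivot position: 4

After partitioning with pivot 20, the array becomes [11, 15, 17, 9, 20]. The pivot is placed at index 4. All elements to the left of the pivot are <= 20, and all elements to the right are > 20.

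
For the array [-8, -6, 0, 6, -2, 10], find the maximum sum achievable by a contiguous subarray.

Using Kadane's algorithm on [-8, -6, 0, 6, -2, 10]:

Scanning through the array:
Position 1 (value -6): max_ending_here = -6, max_so_far = -6
Position 2 (value 0): max_ending_here = 0, max_so_far = 0
Position 3 (value 6): max_ending_here = 6, max_so_far = 6
Position 4 (value -2): max_ending_here = 4, max_so_far = 6
Position 5 (value 10): max_ending_here = 14, max_so_far = 14

Maximum subarray: [0, 6, -2, 10]
Maximum sum: 14

The maximum subarray is [0, 6, -2, 10] with sum 14. This subarray runs from index 2 to index 5.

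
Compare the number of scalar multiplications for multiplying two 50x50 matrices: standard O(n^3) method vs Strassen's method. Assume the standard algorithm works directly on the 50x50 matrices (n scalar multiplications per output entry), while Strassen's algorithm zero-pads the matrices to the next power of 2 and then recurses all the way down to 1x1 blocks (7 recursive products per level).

Matrix multiplication for 50x50 matrices:

Strassen's algorithm requires power-of-2 dimensions. Pad 50x50 to 64x64 (next power of 2).

Standard algorithm: 50^3 = 125000 multiplications
Strassen's algorithm: 7^(log2(64)) = 7^6 = 117649 multiplications
Savings: 125000 - 117649 = 7351 multiplications

Standard: 125000 multiplications (50^3). Strassen: 117649 multiplications (7^6, after padding to 64x64). Strassen reduces 8 recursive multiplications to 7 at each level.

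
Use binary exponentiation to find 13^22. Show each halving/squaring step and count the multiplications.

Computing 13^22 by squaring (build up from 13^1; each line after the first costs one multiplication):

13^1 = 13
13^2 = (13^1)^2 = 13^2 = 169
13^4 = (13^2)^2 = 169^2 = 28561
13^5 = 13 * 13^4 = 13 * 28561 = 371293
13^10 = (13^5)^2 = 371293^2 = 137858491849
13^11 = 13 * 13^10 = 13 * 137858491849 = 1792160394037
13^22 = (13^11)^2 = 1792160394037^2 = 3211838877954855105157369

Result: 3211838877954855105157369
Multiplications needed: 6 (6 lines after 13^1)

13^22 = 3211838877954855105157369. Using exponentiation by squaring, this requires 6 multiplications. The key idea: if the exponent is even, square the half-power; if odd, multiply by the base once.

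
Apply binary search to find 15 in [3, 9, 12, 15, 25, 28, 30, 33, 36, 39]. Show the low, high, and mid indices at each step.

Binary search for 15 in [3, 9, 12, 15, 25, 28, 30, 33, 36, 39]:

lo=0, hi=9, mid=4, arr[mid]=25 -> 25 > 15, search left half
lo=0, hi=3, mid=1, arr[mid]=9 -> 9 < 15, search right half
lo=2, hi=3, mid=2, arr[mid]=12 -> 12 < 15, search right half
lo=3, hi=3, mid=3, arr[mid]=15 -> Found target at index 3!

Binary search finds 15 at index 3 after 4 comparisons. The search repeatedly halves the search space by comparing with the middle element.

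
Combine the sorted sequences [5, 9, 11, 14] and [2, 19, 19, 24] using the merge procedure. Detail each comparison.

Merging process:

Compare 5 vs 2: take 2 from right. Merged: [2]
Compare 5 vs 19: take 5 from left. Merged: [2, 5]
Compare 9 vs 19: take 9 from left. Merged: [2, 5, 9]
Compare 11 vs 19: take 11 from left. Merged: [2, 5, 9, 11]
Compare 14 vs 19: take 14 from left. Merged: [2, 5, 9, 11, 14]
Append remaining from right: [19, 19, 24]. Merged: [2, 5, 9, 11, 14, 19, 19, 24]

Final merged array: [2, 5, 9, 11, 14, 19, 19, 24]
Total comparisons: 5

The merged array is [2, 5, 9, 11, 14, 19, 19, 24], requiring 5 comparisons. The merge step runs in O(n) time where n is the total number of elements.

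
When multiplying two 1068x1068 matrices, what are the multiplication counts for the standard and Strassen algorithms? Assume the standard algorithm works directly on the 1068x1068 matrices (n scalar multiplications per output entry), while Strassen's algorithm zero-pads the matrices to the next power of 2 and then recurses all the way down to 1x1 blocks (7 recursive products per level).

Matrix multiplication for 1068x1068 matrices:

Strassen's algorithm requires power-of-2 dimensions. Pad 1068x1068 to 2048x2048 (next power of 2).

Standard algorithm: 1068^3 = 1218186432 multiplications
Strassen's algorithm: 7^(log2(2048)) = 7^11 = 1977326743 multiplications
Difference: 1218186432 - 1977326743 = -759140311 (Strassen uses MORE here due to padding overhead — for small or just-over-power-of-2 n, padding can outweigh the per-level savings)

Standard: 1218186432 multiplications (1068^3). Strassen: 1977326743 multiplications (7^11, after padding to 2048x2048). Strassen reduces 8 recursive multiplications to 7 at each level.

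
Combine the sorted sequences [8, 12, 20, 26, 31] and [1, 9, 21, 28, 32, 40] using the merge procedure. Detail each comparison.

Merging process:

Compare 8 vs 1: take 1 from right. Merged: [1]
Compare 8 vs 9: take 8 from left. Merged: [1, 8]
Compare 12 vs 9: take 9 from right. Merged: [1, 8, 9]
Compare 12 vs 21: take 12 from left. Merged: [1, 8, 9, 12]
Compare 20 vs 21: take 20 from left. Merged: [1, 8, 9, 12, 20]
Compare 26 vs 21: take 21 from right. Merged: [1, 8, 9, 12, 20, 21]
Compare 26 vs 28: take 26 from left. Merged: [1, 8, 9, 12, 20, 21, 26]
Compare 31 vs 28: take 28 from right. Merged: [1, 8, 9, 12, 20, 21, 26, 28]
Compare 31 vs 32: take 31 from left. Merged: [1, 8, 9, 12, 20, 21, 26, 28, 31]
Append remaining from right: [32, 40]. Merged: [1, 8, 9, 12, 20, 21, 26, 28, 31, 32, 40]

Final merged array: [1, 8, 9, 12, 20, 21, 26, 28, 31, 32, 40]
Total comparisons: 9

The merged array is [1, 8, 9, 12, 20, 21, 26, 28, 31, 32, 40], requiring 9 comparisons. The merge step runs in O(n) time where n is the total number of elements.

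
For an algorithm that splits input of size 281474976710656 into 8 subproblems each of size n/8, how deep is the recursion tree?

For divide and conquer with division factor 8:

Problem sizes at each level:
Level 0: 281474976710656
Level 1: 35184372088832
Level 2: 4398046511104
Level 3: 549755813888
Level 4: 68719476736
Level 5: 8589934592
Level 6: 1073741824
Level 7: 134217728
Level 8: 16777216
Level 9: 2097152
Level 10: 262144
Level 11: 32768
Level 12: 4096
Level 13: 512
Level 14: 64
Level 15: 8
Level 16: 1

The root is level 0 and the size-1 base case is level 16 (the tree spans levels 0 through 16, i.e. 17 levels counting the root), so the depth is the number of divisions: log_8(281474976710656) = 16

The recursion tree depth is log_8(281474976710656) = 16. At each level, the problem size is divided by 8, so it takes 16 divisions to reduce to a base case of size 1. The algorithm makes 8 recursive calls at each level.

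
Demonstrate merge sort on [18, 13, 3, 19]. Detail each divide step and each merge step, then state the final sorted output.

Merge sort trace:

Split: [18, 13, 3, 19] -> [18, 13] and [3, 19]
  Split: [18, 13] -> [18] and [13]
  Merge: [18] + [13] -> [13, 18]
  Split: [3, 19] -> [3] and [19]
  Merge: [3] + [19] -> [3, 19]
Merge: [13, 18] + [3, 19] -> [3, 13, 18, 19]

Final sorted array: [3, 13, 18, 19]

The merge sort proceeds by recursively splitting the array and merging sorted halves.
After all merges, the sorted array is [3, 13, 18, 19].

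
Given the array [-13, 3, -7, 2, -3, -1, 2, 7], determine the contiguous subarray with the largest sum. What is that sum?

Using Kadane's algorithm on [-13, 3, -7, 2, -3, -1, 2, 7]:

Scanning through the array:
Position 1 (value 3): max_ending_here = 3, max_so_far = 3
Position 2 (value -7): max_ending_here = -4, max_so_far = 3
Position 3 (value 2): max_ending_here = 2, max_so_far = 3
Position 4 (value -3): max_ending_here = -1, max_so_far = 3
Position 5 (value -1): max_ending_here = -1, max_so_far = 3
Position 6 (value 2): max_ending_here = 2, max_so_far = 3
Position 7 (value 7): max_ending_here = 9, max_so_far = 9

Maximum subarray: [2, 7]
Maximum sum: 9

The maximum subarray is [2, 7] with sum 9. This subarray runs from index 6 to index 7.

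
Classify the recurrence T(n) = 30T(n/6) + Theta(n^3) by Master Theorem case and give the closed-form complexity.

Master Theorem for T(n) = 30T(n/6) + O(n^3):

a = 30, b = 6, c = 3
log_b(a) = log_6(30) = 1.8982

Case 3: c = 3 > log_6(30) = 1.8982
T(n) = O(n^3) = O(n^3)

For T(n) = 30T(n/6) + O(n^3): log_6(30) = 1.8982. This is Case 3 of the Master Theorem (c > log_b(a), work dominated by root), giving O(n^3).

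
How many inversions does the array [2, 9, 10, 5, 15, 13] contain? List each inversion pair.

Finding inversions in [2, 9, 10, 5, 15, 13]:

(1, 3): arr[1]=9 > arr[3]=5
(2, 3): arr[2]=10 > arr[3]=5
(4, 5): arr[4]=15 > arr[5]=13

Total inversions: 3

The array has 3 inversion(s): (1,3), (2,3), (4,5). Each pair (i,j) satisfies i < j and arr[i] > arr[j].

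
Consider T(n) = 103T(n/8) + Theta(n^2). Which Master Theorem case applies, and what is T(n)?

Master Theorem for T(n) = 103T(n/8) + O(n^2):

a = 103, b = 8, c = 2
log_b(a) = log_8(103) = 2.2288

Case 1: c = 2 < log_8(103) = 2.2288
T(n) = O(n^(log_8 103))

For T(n) = 103T(n/8) + O(n^2): log_8(103) = 2.2288. This is Case 1 of the Master Theorem (c < log_b(a), work dominated by leaves), giving O(n^(log_8 103)).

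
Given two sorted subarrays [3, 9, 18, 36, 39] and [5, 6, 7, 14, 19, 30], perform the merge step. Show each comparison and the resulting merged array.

Merging process:

Compare 3 vs 5: take 3 from left. Merged: [3]
Compare 9 vs 5: take 5 from right. Merged: [3, 5]
Compare 9 vs 6: take 6 from right. Merged: [3, 5, 6]
Compare 9 vs 7: take 7 from right. Merged: [3, 5, 6, 7]
Compare 9 vs 14: take 9 from left. Merged: [3, 5, 6, 7, 9]
Compare 18 vs 14: take 14 from right. Merged: [3, 5, 6, 7, 9, 14]
Compare 18 vs 19: take 18 from left. Merged: [3, 5, 6, 7, 9, 14, 18]
Compare 36 vs 19: take 19 from right. Merged: [3, 5, 6, 7, 9, 14, 18, 19]
Compare 36 vs 30: take 30 from right. Merged: [3, 5, 6, 7, 9, 14, 18, 19, 30]
Append remaining from left: [36, 39]. Merged: [3, 5, 6, 7, 9, 14, 18, 19, 30, 36, 39]

Final merged array: [3, 5, 6, 7, 9, 14, 18, 19, 30, 36, 39]
Total comparisons: 9

The merged array is [3, 5, 6, 7, 9, 14, 18, 19, 30, 36, 39], requiring 9 comparisons. The merge step runs in O(n) time where n is the total number of elements.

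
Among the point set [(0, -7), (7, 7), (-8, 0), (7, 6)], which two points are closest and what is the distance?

Computing all pairwise distances among 4 points:

d((0, -7), (7, 7)) = 15.6525
d((0, -7), (-8, 0)) = 10.6301
d((0, -7), (7, 6)) = 14.7648
d((7, 7), (-8, 0)) = 16.5529
d((7, 7), (7, 6)) = 1.0 <-- minimum
d((-8, 0), (7, 6)) = 16.1555

Closest pair: (7, 7) and (7, 6) with distance 1.0

The closest pair is (7, 7) and (7, 6) with Euclidean distance 1.0. For 4 points, brute-force pairwise comparison is shown above. For large n, the divide-and-conquer algorithm (sort by x, recurse on halves, check the dividing strip) achieves O(n log n).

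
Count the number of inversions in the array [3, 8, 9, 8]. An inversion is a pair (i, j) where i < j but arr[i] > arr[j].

Finding inversions in [3, 8, 9, 8]:

(2, 3): arr[2]=9 > arr[3]=8

Total inversions: 1

The array has 1 inversion(s): (2,3). Each pair (i,j) satisfies i < j and arr[i] > arr[j].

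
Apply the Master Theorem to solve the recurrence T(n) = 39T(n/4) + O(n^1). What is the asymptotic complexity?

Master Theorem for T(n) = 39T(n/4) + O(n^1):

a = 39, b = 4, c = 1
log_b(a) = log_4(39) = 2.6427

Case 1: c = 1 < log_4(39) = 2.6427
T(n) = O(n^(log_4 39))

For T(n) = 39T(n/4) + O(n^1): log_4(39) = 2.6427. This is Case 1 of the Master Theorem (c < log_b(a), work dominated by leaves), giving O(n^(log_4 39)).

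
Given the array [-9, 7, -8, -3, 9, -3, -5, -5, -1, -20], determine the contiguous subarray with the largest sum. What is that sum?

Using Kadane's algorithm on [-9, 7, -8, -3, 9, -3, -5, -5, -1, -20]:

Scanning through the array:
Position 1 (value 7): max_ending_here = 7, max_so_far = 7
Position 2 (value -8): max_ending_here = -1, max_so_far = 7
Position 3 (value -3): max_ending_here = -3, max_so_far = 7
Position 4 (value 9): max_ending_here = 9, max_so_far = 9
Position 5 (value -3): max_ending_here = 6, max_so_far = 9
Position 6 (value -5): max_ending_here = 1, max_so_far = 9
Position 7 (value -5): max_ending_here = -4, max_so_far = 9
Position 8 (value -1): max_ending_here = -1, max_so_far = 9
Position 9 (value -20): max_ending_here = -20, max_so_far = 9

Maximum subarray: [9]
Maximum sum: 9

The maximum subarray is [9] with sum 9. This subarray runs from index 4 to index 4.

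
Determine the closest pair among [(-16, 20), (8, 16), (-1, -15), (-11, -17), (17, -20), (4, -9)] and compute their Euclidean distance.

Computing all pairwise distances among 6 points:

d((-16, 20), (8, 16)) = 24.3311
d((-16, 20), (-1, -15)) = 38.0789
d((-16, 20), (-11, -17)) = 37.3363
d((-16, 20), (17, -20)) = 51.8556
d((-16, 20), (4, -9)) = 35.2278
d((8, 16), (-1, -15)) = 32.28
d((8, 16), (-11, -17)) = 38.0789
d((8, 16), (17, -20)) = 37.108
d((8, 16), (4, -9)) = 25.318
d((-1, -15), (-11, -17)) = 10.198
d((-1, -15), (17, -20)) = 18.6815
d((-1, -15), (4, -9)) = 7.8102 <-- minimum
d((-11, -17), (17, -20)) = 28.1603
d((-11, -17), (4, -9)) = 17.0
d((17, -20), (4, -9)) = 17.0294

Closest pair: (-1, -15) and (4, -9) with distance 7.8102

The closest pair is (-1, -15) and (4, -9) with Euclidean distance 7.8102. For 6 points, brute-force pairwise comparison is shown above. For large n, the divide-and-conquer algorithm (sort by x, recurse on halves, check the dividing strip) achieves O(n log n).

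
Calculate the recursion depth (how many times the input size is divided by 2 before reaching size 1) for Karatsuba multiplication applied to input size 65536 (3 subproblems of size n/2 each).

For divide and conquer with division factor 2:

Problem sizes at each level:
Level 0: 65536
Level 1: 32768
Level 2: 16384
Level 3: 8192
Level 4: 4096
Level 5: 2048
Level 6: 1024
Level 7: 512
Level 8: 256
Level 9: 128
Level 10: 64
Level 11: 32
Level 12: 16
Level 13: 8
Level 14: 4
Level 15: 2
Level 16: 1

The root is level 0 and the size-1 base case is level 16 (the tree spans levels 0 through 16, i.e. 17 levels counting the root), so the depth is the number of divisions: log_2(65536) = 16

The recursion tree depth is log_2(65536) = 16. At each level, the problem size is divided by 2, so it takes 16 divisions to reduce to a base case of size 1. The algorithm makes 3 recursive calls at each level.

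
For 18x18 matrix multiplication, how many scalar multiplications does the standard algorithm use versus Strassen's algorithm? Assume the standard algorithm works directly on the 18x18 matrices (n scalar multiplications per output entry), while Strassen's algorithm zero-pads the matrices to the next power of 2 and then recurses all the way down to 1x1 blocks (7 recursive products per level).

Matrix multiplication for 18x18 matrices:

Strassen's algorithm requires power-of-2 dimensions. Pad 18x18 to 32x32 (next power of 2).

Standard algorithm: 18^3 = 5832 multiplications
Strassen's algorithm: 7^(log2(32)) = 7^5 = 16807 multiplications
Difference: 5832 - 16807 = -10975 (Strassen uses MORE here due to padding overhead — for small or just-over-power-of-2 n, padding can outweigh the per-level savings)

Standard: 5832 multiplications (18^3). Strassen: 16807 multiplications (7^5, after padding to 32x32). Strassen reduces 8 recursive multiplications to 7 at each level.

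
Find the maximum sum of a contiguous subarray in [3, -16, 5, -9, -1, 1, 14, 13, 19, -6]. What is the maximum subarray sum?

Using Kadane's algorithm on [3, -16, 5, -9, -1, 1, 14, 13, 19, -6]:

Scanning through the array:
Position 1 (value -16): max_ending_here = -13, max_so_far = 3
Position 2 (value 5): max_ending_here = 5, max_so_far = 5
Position 3 (value -9): max_ending_here = -4, max_so_far = 5
Position 4 (value -1): max_ending_here = -1, max_so_far = 5
Position 5 (value 1): max_ending_here = 1, max_so_far = 5
Position 6 (value 14): max_ending_here = 15, max_so_far = 15
Position 7 (value 13): max_ending_here = 28, max_so_far = 28
Position 8 (value 19): max_ending_here = 47, max_so_far = 47
Position 9 (value -6): max_ending_here = 41, max_so_far = 47

Maximum subarray: [1, 14, 13, 19]
Maximum sum: 47

The maximum subarray is [1, 14, 13, 19] with sum 47. This subarray runs from index 5 to index 8.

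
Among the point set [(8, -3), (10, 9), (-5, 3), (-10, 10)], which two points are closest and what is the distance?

Computing all pairwise distances among 4 points:

d((8, -3), (10, 9)) = 12.1655
d((8, -3), (-5, 3)) = 14.3178
d((8, -3), (-10, 10)) = 22.2036
d((10, 9), (-5, 3)) = 16.1555
d((10, 9), (-10, 10)) = 20.025
d((-5, 3), (-10, 10)) = 8.6023 <-- minimum

Closest pair: (-5, 3) and (-10, 10) with distance 8.6023

The closest pair is (-5, 3) and (-10, 10) with Euclidean distance 8.6023. For 4 points, brute-force pairwise comparison is shown above. For large n, the divide-and-conquer algorithm (sort by x, recurse on halves, check the dividing strip) achieves O(n log n).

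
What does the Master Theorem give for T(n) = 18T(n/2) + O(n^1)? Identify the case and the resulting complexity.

Master Theorem for T(n) = 18T(n/2) + O(n^1):

a = 18, b = 2, c = 1
log_b(a) = log_2(18) = 4.1699

Case 1: c = 1 < log_2(18) = 4.1699
T(n) = O(n^(log_2 18))

For T(n) = 18T(n/2) + O(n^1): log_2(18) = 4.1699. This is Case 1 of the Master Theorem (c < log_b(a), work dominated by leaves), giving O(n^(log_2 18)).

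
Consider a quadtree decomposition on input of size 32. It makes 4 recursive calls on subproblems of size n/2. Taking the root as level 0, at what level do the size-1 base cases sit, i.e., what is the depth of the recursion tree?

For divide and conquer with division factor 2:

Problem sizes at each level:
Level 0: 32
Level 1: 16
Level 2: 8
Level 3: 4
Level 4: 2
Level 5: 1

The root is level 0 and the size-1 base case is level 5 (the tree spans levels 0 through 5, i.e. 6 levels counting the root), so the depth is the number of divisions: log_2(32) = 5

The recursion tree depth is log_2(32) = 5. At each level, the problem size is divided by 2, so it takes 5 divisions to reduce to a base case of size 1. The algorithm makes 4 recursive calls at each level.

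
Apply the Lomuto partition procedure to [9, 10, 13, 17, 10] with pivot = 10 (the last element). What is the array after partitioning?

Lomuto partition with pivot = 10:

Initial array: [9, 10, 13, 17, 10]

arr[0]=9 <= 10: swap with position 0, array becomes [9, 10, 13, 17, 10]
arr[1]=10 <= 10: swap with position 1, array becomes [9, 10, 13, 17, 10]
arr[2]=13 > 10: no swap
arr[3]=17 > 10: no swap

Place pivot at position 2: [9, 10, 10, 17, 13]
Pivot position: 2

After partitioning with pivot 10, the array becomes [9, 10, 10, 17, 13]. The pivot is placed at index 2. All elements to the left of the pivot are <= 10, and all elements to the right are > 10.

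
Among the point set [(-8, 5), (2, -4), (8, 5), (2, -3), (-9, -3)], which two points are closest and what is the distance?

Computing all pairwise distances among 5 points:

d((-8, 5), (2, -4)) = 13.4536
d((-8, 5), (8, 5)) = 16.0
d((-8, 5), (2, -3)) = 12.8062
d((-8, 5), (-9, -3)) = 8.0623
d((2, -4), (8, 5)) = 10.8167
d((2, -4), (2, -3)) = 1.0 <-- minimum
d((2, -4), (-9, -3)) = 11.0454
d((8, 5), (2, -3)) = 10.0
d((8, 5), (-9, -3)) = 18.7883
d((2, -3), (-9, -3)) = 11.0

Closest pair: (2, -4) and (2, -3) with distance 1.0

The closest pair is (2, -4) and (2, -3) with Euclidean distance 1.0. For 5 points, brute-force pairwise comparison is shown above. For large n, the divide-and-conquer algorithm (sort by x, recurse on halves, check the dividing strip) achieves O(n log n).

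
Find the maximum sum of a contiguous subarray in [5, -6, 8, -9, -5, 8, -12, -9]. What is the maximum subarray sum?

Using Kadane's algorithm on [5, -6, 8, -9, -5, 8, -12, -9]:

Scanning through the array:
Position 1 (value -6): max_ending_here = -1, max_so_far = 5
Position 2 (value 8): max_ending_here = 8, max_so_far = 8
Position 3 (value -9): max_ending_here = -1, max_so_far = 8
Position 4 (value -5): max_ending_here = -5, max_so_far = 8
Position 5 (value 8): max_ending_here = 8, max_so_far = 8
Position 6 (value -12): max_ending_here = -4, max_so_far = 8
Position 7 (value -9): max_ending_here = -9, max_so_far = 8

Maximum subarray: [8]
Maximum sum: 8

The maximum subarray is [8] with sum 8. This subarray runs from index 2 to index 2.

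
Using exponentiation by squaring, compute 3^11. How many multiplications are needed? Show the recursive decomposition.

Computing 3^11 by squaring (build up from 3^1; each line after the first costs one multiplication):

3^1 = 3
3^2 = (3^1)^2 = 3^2 = 9
3^4 = (3^2)^2 = 9^2 = 81
3^5 = 3 * 3^4 = 3 * 81 = 243
3^10 = (3^5)^2 = 243^2 = 59049
3^11 = 3 * 3^10 = 3 * 59049 = 177147

Result: 177147
Multiplications needed: 5 (5 lines after 3^1)

3^11 = 177147. Using exponentiation by squaring, this requires 5 multiplications. The key idea: if the exponent is even, square the half-power; if odd, multiply by the base once.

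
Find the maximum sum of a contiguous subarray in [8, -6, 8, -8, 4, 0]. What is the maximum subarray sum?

Using Kadane's algorithm on [8, -6, 8, -8, 4, 0]:

Scanning through the array:
Position 1 (value -6): max_ending_here = 2, max_so_far = 8
Position 2 (value 8): max_ending_here = 10, max_so_far = 10
Position 3 (value -8): max_ending_here = 2, max_so_far = 10
Position 4 (value 4): max_ending_here = 6, max_so_far = 10
Position 5 (value 0): max_ending_here = 6, max_so_far = 10

Maximum subarray: [8, -6, 8]
Maximum sum: 10

The maximum subarray is [8, -6, 8] with sum 10. This subarray runs from index 0 to index 2.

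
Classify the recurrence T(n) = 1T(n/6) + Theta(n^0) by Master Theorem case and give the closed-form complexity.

Master Theorem for T(n) = 1T(n/6) + O(n^0):

a = 1, b = 6, c = 0
log_b(a) = log_6(1) = 0.0000

Case 2: c = 0 = log_6(1) = 0.0000
T(n) = O(n^0 log n) = O(log n)

For T(n) = 1T(n/6) + O(n^0): log_6(1) = 0.0000. This is Case 2 of the Master Theorem (c = log_b(a), equal work at all levels), giving O(log n).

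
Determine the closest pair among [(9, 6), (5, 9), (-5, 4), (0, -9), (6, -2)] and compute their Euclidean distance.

Computing all pairwise distances among 5 points:

d((9, 6), (5, 9)) = 5.0 <-- minimum
d((9, 6), (-5, 4)) = 14.1421
d((9, 6), (0, -9)) = 17.4929
d((9, 6), (6, -2)) = 8.544
d((5, 9), (-5, 4)) = 11.1803
d((5, 9), (0, -9)) = 18.6815
d((5, 9), (6, -2)) = 11.0454
d((-5, 4), (0, -9)) = 13.9284
d((-5, 4), (6, -2)) = 12.53
d((0, -9), (6, -2)) = 9.2195

Closest pair: (9, 6) and (5, 9) with distance 5.0

The closest pair is (9, 6) and (5, 9) with Euclidean distance 5.0. For 5 points, brute-force pairwise comparison is shown above. For large n, the divide-and-conquer algorithm (sort by x, recurse on halves, check the dividing strip) achieves O(n log n).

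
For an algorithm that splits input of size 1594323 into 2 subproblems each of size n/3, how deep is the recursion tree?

For divide and conquer with division factor 3:

Problem sizes at each level:
Level 0: 1594323
Level 1: 531441
Level 2: 177147
Level 3: 59049
Level 4: 19683
Level 5: 6561
Level 6: 2187
Level 7: 729
Level 8: 243
Level 9: 81
Level 10: 27
Level 11: 9
Level 12: 3
Level 13: 1

The root is level 0 and the size-1 base case is level 13 (the tree spans levels 0 through 13, i.e. 14 levels counting the root), so the depth is the number of divisions: log_3(1594323) = 13

The recursion tree depth is log_3(1594323) = 13. At each level, the problem size is divided by 3, so it takes 13 divisions to reduce to a base case of size 1. The algorithm makes 2 recursive calls at each level.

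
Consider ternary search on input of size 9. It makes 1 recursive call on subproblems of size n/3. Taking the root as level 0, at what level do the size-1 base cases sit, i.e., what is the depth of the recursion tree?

For divide and conquer with division factor 3:

Problem sizes at each level:
Level 0: 9
Level 1: 3
Level 2: 1

The root is level 0 and the size-1 base case is level 2 (the tree spans levels 0 through 2, i.e. 3 levels counting the root), so the depth is the number of divisions: log_3(9) = 2

The recursion tree depth is log_3(9) = 2. At each level, the problem size is divided by 3, so it takes 2 divisions to reduce to a base case of size 1. The algorithm makes 1 recursive call at each level.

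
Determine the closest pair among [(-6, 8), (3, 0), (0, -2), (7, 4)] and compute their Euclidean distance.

Computing all pairwise distances among 4 points:

d((-6, 8), (3, 0)) = 12.0416
d((-6, 8), (0, -2)) = 11.6619
d((-6, 8), (7, 4)) = 13.6015
d((3, 0), (0, -2)) = 3.6056 <-- minimum
d((3, 0), (7, 4)) = 5.6569
d((0, -2), (7, 4)) = 9.2195

Closest pair: (3, 0) and (0, -2) with distance 3.6056

The closest pair is (3, 0) and (0, -2) with Euclidean distance 3.6056. For 4 points, brute-force pairwise comparison is shown above. For large n, the divide-and-conquer algorithm (sort by x, recurse on halves, check the dividing strip) achieves O(n log n).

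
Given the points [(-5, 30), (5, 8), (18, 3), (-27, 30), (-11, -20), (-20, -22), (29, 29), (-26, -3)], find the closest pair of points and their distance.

Computing all pairwise distances among 8 points:

d((-5, 30), (5, 8)) = 24.1661
d((-5, 30), (18, 3)) = 35.4683
d((-5, 30), (-27, 30)) = 22.0
d((-5, 30), (-11, -20)) = 50.3587
d((-5, 30), (-20, -22)) = 54.1202
d((-5, 30), (29, 29)) = 34.0147
d((-5, 30), (-26, -3)) = 39.1152
d((5, 8), (18, 3)) = 13.9284
d((5, 8), (-27, 30)) = 38.833
d((5, 8), (-11, -20)) = 32.249
d((5, 8), (-20, -22)) = 39.0512
d((5, 8), (29, 29)) = 31.8904
d((5, 8), (-26, -3)) = 32.8938
d((18, 3), (-27, 30)) = 52.4786
d((18, 3), (-11, -20)) = 37.0135
d((18, 3), (-20, -22)) = 45.4863
d((18, 3), (29, 29)) = 28.2312
d((18, 3), (-26, -3)) = 44.4072
d((-27, 30), (-11, -20)) = 52.4976
d((-27, 30), (-20, -22)) = 52.469
d((-27, 30), (29, 29)) = 56.0089
d((-27, 30), (-26, -3)) = 33.0151
d((-11, -20), (-20, -22)) = 9.2195 <-- minimum
d((-11, -20), (29, 29)) = 63.2535
d((-11, -20), (-26, -3)) = 22.6716
d((-20, -22), (29, 29)) = 70.7248
d((-20, -22), (-26, -3)) = 19.9249
d((29, 29), (-26, -3)) = 63.6318

Closest pair: (-11, -20) and (-20, -22) with distance 9.2195

The closest pair is (-11, -20) and (-20, -22) with Euclidean distance 9.2195. For 8 points, brute-force pairwise comparison is shown above. For large n, the divide-and-conquer algorithm (sort by x, recurse on halves, check the dividing strip) achieves O(n log n).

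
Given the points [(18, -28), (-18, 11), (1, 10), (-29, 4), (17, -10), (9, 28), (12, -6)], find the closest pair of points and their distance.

Computing all pairwise distances among 7 points:

d((18, -28), (-18, 11)) = 53.0754
d((18, -28), (1, 10)) = 41.6293
d((18, -28), (-29, 4)) = 56.8595
d((18, -28), (17, -10)) = 18.0278
d((18, -28), (9, 28)) = 56.7186
d((18, -28), (12, -6)) = 22.8035
d((-18, 11), (1, 10)) = 19.0263
d((-18, 11), (-29, 4)) = 13.0384
d((-18, 11), (17, -10)) = 40.8167
d((-18, 11), (9, 28)) = 31.9061
d((-18, 11), (12, -6)) = 34.4819
d((1, 10), (-29, 4)) = 30.5941
d((1, 10), (17, -10)) = 25.6125
d((1, 10), (9, 28)) = 19.6977
d((1, 10), (12, -6)) = 19.4165
d((-29, 4), (17, -10)) = 48.0833
d((-29, 4), (9, 28)) = 44.9444
d((-29, 4), (12, -6)) = 42.2019
d((17, -10), (9, 28)) = 38.833
d((17, -10), (12, -6)) = 6.4031 <-- minimum
d((9, 28), (12, -6)) = 34.1321

Closest pair: (17, -10) and (12, -6) with distance 6.4031

The closest pair is (17, -10) and (12, -6) with Euclidean distance 6.4031. For 7 points, brute-force pairwise comparison is shown above. For large n, the divide-and-conquer algorithm (sort by x, recurse on halves, check the dividing strip) achieves O(n log n).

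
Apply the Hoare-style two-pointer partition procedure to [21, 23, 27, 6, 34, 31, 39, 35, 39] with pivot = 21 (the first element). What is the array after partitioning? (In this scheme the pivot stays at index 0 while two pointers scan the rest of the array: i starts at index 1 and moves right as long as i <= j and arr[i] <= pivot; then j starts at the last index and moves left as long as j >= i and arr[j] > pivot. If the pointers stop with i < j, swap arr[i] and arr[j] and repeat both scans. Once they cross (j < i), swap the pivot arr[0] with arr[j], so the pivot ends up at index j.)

Hoare-style two-pointer partition with pivot = 21:

Initial array: [21, 23, 27, 6, 34, 31, 39, 35, 39]

Pointers start at i = 1, j = 8.
i stops at index 1 (arr[1]=23 > 21), j stops at index 3 (arr[3]=6 <= 21): swap arr[1] and arr[3], array becomes [21, 6, 27, 23, 34, 31, 39, 35, 39]
i ends at 2, j ends at 1: the pointers have crossed (j < i), so scanning stops.

Swap pivot arr[0] with arr[1] to place pivot at position 1: [6, 21, 27, 23, 34, 31, 39, 35, 39]
Pivot position: 1

After partitioning with pivot 21, the array becomes [6, 21, 27, 23, 34, 31, 39, 35, 39]. The pivot is placed at index 1. All elements to the left of the pivot are <= 21, and all elements to the right are > 21.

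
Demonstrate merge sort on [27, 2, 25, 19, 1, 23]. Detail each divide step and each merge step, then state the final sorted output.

Merge sort trace:

Split: [27, 2, 25, 19, 1, 23] -> [27, 2, 25] and [19, 1, 23]
  Split: [27, 2, 25] -> [27] and [2, 25]
    Split: [2, 25] -> [2] and [25]
    Merge: [2] + [25] -> [2, 25]
  Merge: [27] + [2, 25] -> [2, 25, 27]
  Split: [19, 1, 23] -> [19] and [1, 23]
    Split: [1, 23] -> [1] and [23]
    Merge: [1] + [23] -> [1, 23]
  Merge: [19] + [1, 23] -> [1, 19, 23]
Merge: [2, 25, 27] + [1, 19, 23] -> [1, 2, 19, 23, 25, 27]

Final sorted array: [1, 2, 19, 23, 25, 27]

The merge sort proceeds by recursively splitting the array and merging sorted halves.
After all merges, the sorted array is [1, 2, 19, 23, 25, 27].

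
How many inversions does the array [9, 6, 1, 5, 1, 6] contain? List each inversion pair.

Finding inversions in [9, 6, 1, 5, 1, 6]:

(0, 1): arr[0]=9 > arr[1]=6
(0, 2): arr[0]=9 > arr[2]=1
(0, 3): arr[0]=9 > arr[3]=5
(0, 4): arr[0]=9 > arr[4]=1
(0, 5): arr[0]=9 > arr[5]=6
(1, 2): arr[1]=6 > arr[2]=1
(1, 3): arr[1]=6 > arr[3]=5
(1, 4): arr[1]=6 > arr[4]=1
(3, 4): arr[3]=5 > arr[4]=1

Total inversions: 9

The array has 9 inversion(s): (0,1), (0,2), (0,3), (0,4), (0,5), (1,2), (1,3), (1,4), (3,4). Each pair (i,j) satisfies i < j and arr[i] > arr[j].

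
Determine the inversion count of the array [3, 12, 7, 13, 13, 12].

Finding inversions in [3, 12, 7, 13, 13, 12]:

(1, 2): arr[1]=12 > arr[2]=7
(3, 5): arr[3]=13 > arr[5]=12
(4, 5): arr[4]=13 > arr[5]=12

Total inversions: 3

The array has 3 inversion(s): (1,2), (3,5), (4,5). Each pair (i,j) satisfies i < j and arr[i] > arr[j].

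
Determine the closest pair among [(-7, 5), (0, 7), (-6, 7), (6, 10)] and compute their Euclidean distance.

Computing all pairwise distances among 4 points:

d((-7, 5), (0, 7)) = 7.2801
d((-7, 5), (-6, 7)) = 2.2361 <-- minimum
d((-7, 5), (6, 10)) = 13.9284
d((0, 7), (-6, 7)) = 6.0
d((0, 7), (6, 10)) = 6.7082
d((-6, 7), (6, 10)) = 12.3693

Closest pair: (-7, 5) and (-6, 7) with distance 2.2361

The closest pair is (-7, 5) and (-6, 7) with Euclidean distance 2.2361. For 4 points, brute-force pairwise comparison is shown above. For large n, the divide-and-conquer algorithm (sort by x, recurse on halves, check the dividing strip) achieves O(n log n).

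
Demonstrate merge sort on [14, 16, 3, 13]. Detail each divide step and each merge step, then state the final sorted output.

Merge sort trace:

Split: [14, 16, 3, 13] -> [14, 16] and [3, 13]
  Split: [14, 16] -> [14] and [16]
  Merge: [14] + [16] -> [14, 16]
  Split: [3, 13] -> [3] and [13]
  Merge: [3] + [13] -> [3, 13]
Merge: [14, 16] + [3, 13] -> [3, 13, 14, 16]

Final sorted array: [3, 13, 14, 16]

The merge sort proceeds by recursively splitting the array and merging sorted halves.
After all merges, the sorted array is [3, 13, 14, 16].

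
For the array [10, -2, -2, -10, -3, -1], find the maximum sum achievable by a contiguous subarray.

Using Kadane's algorithm on [10, -2, -2, -10, -3, -1]:

Scanning through the array:
Position 1 (value -2): max_ending_here = 8, max_so_far = 10
Position 2 (value -2): max_ending_here = 6, max_so_far = 10
Position 3 (value -10): max_ending_here = -4, max_so_far = 10
Position 4 (value -3): max_ending_here = -3, max_so_far = 10
Position 5 (value -1): max_ending_here = -1, max_so_far = 10

Maximum subarray: [10]
Maximum sum: 10

The maximum subarray is [10] with sum 10. This subarray runs from index 0 to index 0.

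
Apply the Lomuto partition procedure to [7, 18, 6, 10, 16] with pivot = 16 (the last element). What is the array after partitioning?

Lomuto partition with pivot = 16:

Initial array: [7, 18, 6, 10, 16]

arr[0]=7 <= 16: swap with position 0, array becomes [7, 18, 6, 10, 16]
arr[1]=18 > 16: no swap
arr[2]=6 <= 16: swap with position 1, array becomes [7, 6, 18, 10, 16]
arr[3]=10 <= 16: swap with position 2, array becomes [7, 6, 10, 18, 16]

Place pivot at position 3: [7, 6, 10, 16, 18]
Pivot position: 3

After partitioning with pivot 16, the array becomes [7, 6, 10, 16, 18]. The pivot is placed at index 3. All elements to the left of the pivot are <= 16, and all elements to the right are > 16.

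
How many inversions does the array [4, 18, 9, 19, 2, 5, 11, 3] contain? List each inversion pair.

Finding inversions in [4, 18, 9, 19, 2, 5, 11, 3]:

(0, 4): arr[0]=4 > arr[4]=2
(0, 7): arr[0]=4 > arr[7]=3
(1, 2): arr[1]=18 > arr[2]=9
(1, 4): arr[1]=18 > arr[4]=2
(1, 5): arr[1]=18 > arr[5]=5
(1, 6): arr[1]=18 > arr[6]=11
(1, 7): arr[1]=18 > arr[7]=3
(2, 4): arr[2]=9 > arr[4]=2
(2, 5): arr[2]=9 > arr[5]=5
(2, 7): arr[2]=9 > arr[7]=3
(3, 4): arr[3]=19 > arr[4]=2
(3, 5): arr[3]=19 > arr[5]=5
(3, 6): arr[3]=19 > arr[6]=11
(3, 7): arr[3]=19 > arr[7]=3
(5, 7): arr[5]=5 > arr[7]=3
(6, 7): arr[6]=11 > arr[7]=3

Total inversions: 16

The array has 16 inversion(s): (0,4), (0,7), (1,2), (1,4), (1,5), (1,6), (1,7), (2,4), (2,5), (2,7), (3,4), (3,5), (3,6), (3,7), (5,7), (6,7). Each pair (i,j) satisfies i < j and arr[i] > arr[j].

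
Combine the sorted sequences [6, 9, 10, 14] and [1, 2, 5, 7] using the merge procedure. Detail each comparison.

Merging process:

Compare 6 vs 1: take 1 from right. Merged: [1]
Compare 6 vs 2: take 2 from right. Merged: [1, 2]
Compare 6 vs 5: take 5 from right. Merged: [1, 2, 5]
Compare 6 vs 7: take 6 from left. Merged: [1, 2, 5, 6]
Compare 9 vs 7: take 7 from right. Merged: [1, 2, 5, 6, 7]
Append remaining from left: [9, 10, 14]. Merged: [1, 2, 5, 6, 7, 9, 10, 14]

Final merged array: [1, 2, 5, 6, 7, 9, 10, 14]
Total comparisons: 5

The merged array is [1, 2, 5, 6, 7, 9, 10, 14], requiring 5 comparisons. The merge step runs in O(n) time where n is the total number of elements.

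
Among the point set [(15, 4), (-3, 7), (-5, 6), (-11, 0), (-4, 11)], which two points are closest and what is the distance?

Computing all pairwise distances among 5 points:

d((15, 4), (-3, 7)) = 18.2483
d((15, 4), (-5, 6)) = 20.0998
d((15, 4), (-11, 0)) = 26.3059
d((15, 4), (-4, 11)) = 20.2485
d((-3, 7), (-5, 6)) = 2.2361 <-- minimum
d((-3, 7), (-11, 0)) = 10.6301
d((-3, 7), (-4, 11)) = 4.1231
d((-5, 6), (-11, 0)) = 8.4853
d((-5, 6), (-4, 11)) = 5.099
d((-11, 0), (-4, 11)) = 13.0384

Closest pair: (-3, 7) and (-5, 6) with distance 2.2361

The closest pair is (-3, 7) and (-5, 6) with Euclidean distance 2.2361. For 5 points, brute-force pairwise comparison is shown above. For large n, the divide-and-conquer algorithm (sort by x, recurse on halves, check the dividing strip) achieves O(n log n).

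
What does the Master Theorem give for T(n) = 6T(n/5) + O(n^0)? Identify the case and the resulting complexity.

Master Theorem for T(n) = 6T(n/5) + O(n^0):

a = 6, b = 5, c = 0
log_b(a) = log_5(6) = 1.1133

Case 1: c = 0 < log_5(6) = 1.1133
T(n) = O(n^(log_5 6))

For T(n) = 6T(n/5) + O(n^0): log_5(6) = 1.1133. This is Case 1 of the Master Theorem (c < log_b(a), work dominated by leaves), giving O(n^(log_5 6)).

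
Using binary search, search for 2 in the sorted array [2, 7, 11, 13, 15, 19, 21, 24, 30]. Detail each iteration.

Binary search for 2 in [2, 7, 11, 13, 15, 19, 21, 24, 30]:

lo=0, hi=8, mid=4, arr[mid]=15 -> 15 > 2, search left half
lo=0, hi=3, mid=1, arr[mid]=7 -> 7 > 2, search left half
lo=0, hi=0, mid=0, arr[mid]=2 -> Found target at index 0!

Binary search finds 2 at index 0 after 3 comparisons. The search repeatedly halves the search space by comparing with the middle element.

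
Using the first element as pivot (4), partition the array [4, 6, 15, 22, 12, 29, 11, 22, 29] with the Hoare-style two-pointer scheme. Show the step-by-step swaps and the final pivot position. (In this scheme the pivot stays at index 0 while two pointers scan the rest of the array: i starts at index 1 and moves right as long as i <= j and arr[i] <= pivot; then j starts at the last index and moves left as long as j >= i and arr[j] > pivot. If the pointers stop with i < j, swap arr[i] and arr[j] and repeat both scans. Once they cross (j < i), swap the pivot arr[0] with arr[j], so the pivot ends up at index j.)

Hoare-style two-pointer partition with pivot = 4:

Initial array: [4, 6, 15, 22, 12, 29, 11, 22, 29]

Pointers start at i = 1, j = 8.
i ends at 1, j ends at 0: the pointers have crossed (j < i), so scanning stops.

j = 0, so swapping arr[0] with arr[j] leaves the pivot at position 0: [4, 6, 15, 22, 12, 29, 11, 22, 29]
Pivot position: 0

After partitioning with pivot 4, the array becomes [4, 6, 15, 22, 12, 29, 11, 22, 29]. The pivot is placed at index 0. All elements to the left of the pivot are <= 4, and all elements to the right are > 4.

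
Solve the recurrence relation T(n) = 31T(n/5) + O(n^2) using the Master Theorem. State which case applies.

Master Theorem for T(n) = 31T(n/5) + O(n^2):

a = 31, b = 5, c = 2
log_b(a) = log_5(31) = 2.1337

Case 1: c = 2 < log_5(31) = 2.1337
T(n) = O(n^(log_5 31))

For T(n) = 31T(n/5) + O(n^2): log_5(31) = 2.1337. This is Case 1 of the Master Theorem (c < log_b(a), work dominated by leaves), giving O(n^(log_5 31)).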